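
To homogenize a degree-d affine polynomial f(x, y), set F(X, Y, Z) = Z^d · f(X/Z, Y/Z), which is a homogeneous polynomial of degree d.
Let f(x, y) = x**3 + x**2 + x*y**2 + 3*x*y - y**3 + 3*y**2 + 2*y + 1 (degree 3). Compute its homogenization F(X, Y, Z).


F(X, Y, Z) = X**3 + X**2*Z + X*Y**2 + 3*X*Y*Z - Y**3 + 3*Y**2*Z + 2*Y*Z**2 + Z**3

deg(f) = 3.
Substitute x = X/Z, y = Y/Z into f, then multiply by Z^3.
  monomial 1·x^3·y^0 ↦ 1·X^3·Y^0·Z^0.
  monomial 1·x^2·y^0 ↦ 1·X^2·Y^0·Z^1.
  monomial 1·x^1·y^2 ↦ 1·X^1·Y^2·Z^0.
  monomial 3·x^1·y^1 ↦ 3·X^1·Y^1·Z^1.
  monomial -1·x^0·y^3 ↦ -1·X^0·Y^3·Z^0.
  monomial 3·x^0·y^2 ↦ 3·X^0·Y^2·Z^1.
  monomial 2·x^0·y^1 ↦ 2·X^0·Y^1·Z^2.
  monomial 1·x^0·y^0 ↦ 1·X^0·Y^0·Z^3.
Collecting: F(X, Y, Z) = X**3 + X**2*Z + X*Y**2 + 3*X*Y*Z - Y**3 + 3*Y**2*Z + 2*Y*Z**2 + Z**3.


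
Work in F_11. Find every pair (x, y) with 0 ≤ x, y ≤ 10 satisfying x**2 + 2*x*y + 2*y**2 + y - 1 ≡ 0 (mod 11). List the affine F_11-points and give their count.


Affine F_11-points: {(0, 6), (0, 10), (1, 0), (1, 4), (2, 4), (2, 10), (4, 5), (4, 7), (8, 3), (8, 5), (10, 0), (10, 6)}; count = 12.

For each of the 121 pairs (x, y) ∈ F_11², evaluate f(x, y) mod 11. Record the zeros.
  x = 0: [0↦10, 1↦2, 2↦9, 3↦9, 4↦2, 5↦10, 6↦0, 7↦5, 8↦3, 9↦5, 10↦0]  zeros at y ∈ {6, 10}
  x = 1: [0↦0, 1↦5, 2↦3, 3↦5, 4↦0, 5↦10, 6↦2, 7↦9, 8↦9, 9↦2, 10↦10]  zeros at y ∈ {0, 4}
  x = 2: [0↦3, 1↦10, 2↦10, 3↦3, 4↦0, 5↦1, 6↦6, 7↦4, 8↦6, 9↦1, 10↦0]  zeros at y ∈ {4, 10}
  x = 3: [0↦8, 1↦6, 2↦8, 3↦3, 4↦2, 5↦5, 6↦1, 7↦1, 8↦5, 9↦2, 10↦3]  zeros at y ∈ ∅
  x = 4: [0↦4, 1↦4, 2↦8, 3↦5, 4↦6, 5↦0, 6↦9, 7↦0, 8↦6, 9↦5, 10↦8]  zeros at y ∈ {5, 7}
  x = 5: [0↦2, 1↦4, 2↦10, 3↦9, 4↦1, 5↦8, 6↦8, 7↦1, 8↦9, 9↦10, 10↦4]  zeros at y ∈ ∅
  x = 6: [0↦2, 1↦6, 2↦3, 3↦4, 4↦9, 5↦7, 6↦9, 7↦4, 8↦3, 9↦6, 10↦2]  zeros at y ∈ ∅
  x = 7: [0↦4, 1↦10, 2↦9, 3↦1, 4↦8, 5↦8, 6↦1, 7↦9, 8↦10, 9↦4, 10↦2]  zeros at y ∈ ∅
  x = 8: [0↦8, 1↦5, 2↦6, 3↦0, 4↦9, 5↦0, 6↦6, 7↦5, 8↦8, 9↦4, 10↦4]  zeros at y ∈ {3, 5}
  x = 9: [0↦3, 1↦2, 2↦5, 3↦1, 4↦1, 5↦5, 6↦2, 7↦3, 8↦8, 9↦6, 10↦8]  zeros at y ∈ ∅
  x = 10: [0↦0, 1↦1, 2↦6, 3↦4, 4↦6, 5↦1, 6↦0, 7↦3, 8↦10, 9↦10, 10↦3]  zeros at y ∈ {0, 6}
Collecting zeros: affine points = {(0, 6), (0, 10), (1, 0), (1, 4), (2, 4), (2, 10), (4, 5), (4, 7), (8, 3), (8, 5), (10, 0), (10, 6)}.
Total count |C(F_11)_aff| = 12.


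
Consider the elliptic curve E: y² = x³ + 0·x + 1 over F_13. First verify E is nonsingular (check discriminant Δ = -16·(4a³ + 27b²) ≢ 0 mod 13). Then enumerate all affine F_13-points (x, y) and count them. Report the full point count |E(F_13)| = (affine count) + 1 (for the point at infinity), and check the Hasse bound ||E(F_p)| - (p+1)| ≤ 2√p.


Affine points = {(0, 1), (0, 12), (2, 3), (2, 10), (4, 0), (5, 3), (5, 10), (6, 3), (6, 10), (10, 0), (12, 0)}; affine count = 11; |E(F_13)| = 12.

Discriminant check: Δ ∝ 4a³ + 27b² = 4·0³ + 27·1² = 4·0 + 27·1 ≡ 1 (mod 13). Nonzero ⇒ E is nonsingular.
For each x ∈ F_13, compute rhs = x³ + 0·x + 1 mod 13, then count y ∈ F_13 with y² ≡ rhs.
  x = 0: rhs = 1, matching y values: 1, 12 (2 points).
  x = 1: rhs = 2, matching y values: none (0 points).
  x = 2: rhs = 9, matching y values: 3, 10 (2 points).
  x = 3: rhs = 2, matching y values: none (0 points).
  x = 4: rhs = 0, matching y values: 0 (1 points).
  x = 5: rhs = 9, matching y values: 3, 10 (2 points).
  x = 6: rhs = 9, matching y values: 3, 10 (2 points).
  x = 7: rhs = 6, matching y values: none (0 points).
  x = 8: rhs = 6, matching y values: none (0 points).
  x = 9: rhs = 2, matching y values: none (0 points).
  x = 10: rhs = 0, matching y values: 0 (1 points).
  x = 11: rhs = 6, matching y values: none (0 points).
  x = 12: rhs = 0, matching y values: 0 (1 points).
Total affine count: 11.
Full point count |E(F_13)| = 11 + 1 = 12.
Hasse bound: |12 − (13+1)| = |-2| = 2 ≤ 2√13 ≈ 7.2111 ✓.


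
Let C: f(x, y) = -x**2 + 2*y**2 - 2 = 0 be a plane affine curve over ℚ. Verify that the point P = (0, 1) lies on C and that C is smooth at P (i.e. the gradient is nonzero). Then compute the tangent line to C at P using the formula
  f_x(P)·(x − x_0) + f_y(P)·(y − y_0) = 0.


Tangent line at P: 4*y - 4 = 0.

Step 1: f(0, 1) = 0, so P lies on C.
Step 2: partial derivatives
  f_x(x, y) = -2*x, f_y(x, y) = 4*y.
  f_x(P) = 0, f_y(P) = 4 (gradient nonzero, so P is smooth).
Step 3: tangent line at P: 0·(x − 0) + 4·(y − 1) = 0.
Expanding: 4*y - 4 = 0.


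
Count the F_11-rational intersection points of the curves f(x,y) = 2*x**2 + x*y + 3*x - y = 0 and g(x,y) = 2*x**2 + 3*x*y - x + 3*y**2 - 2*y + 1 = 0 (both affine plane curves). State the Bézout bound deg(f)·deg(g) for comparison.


Common zeros: {(2, 8)}; count = 1; Bézout bound = 4.

deg(f) = 2, deg(g) = 2, so Bézout bound = 4.
Scan x ∈ F_11. For each x, list the y ∈ F_11 with f(x, y) ≡ 0 and those with g(x, y) ≡ 0 (mod 11); the common zeros in that column are the intersection.
  x = 0: f ≡ 0 at y ∈ {0}; g ≡ 0 at y ∈ {3, 5}; common: ∅.
  x = 1: f ≡ 0 at y ∈ ∅; g ≡ 0 at y ∈ ∅; common: ∅.
  x = 2: f ≡ 0 at y ∈ {8}; g ≡ 0 at y ∈ {8, 9}; common: {8}.
  x = 3: f ≡ 0 at y ∈ {3}; g ≡ 0 at y ∈ {8}; common: ∅.
  x = 4: f ≡ 0 at y ∈ {0}; g ≡ 0 at y ∈ {5, 10}; common: ∅.
  x = 5: f ≡ 0 at y ∈ {3}; g ≡ 0 at y ∈ ∅; common: ∅.
  x = 6: f ≡ 0 at y ∈ {4}; g ≡ 0 at y ∈ ∅; common: ∅.
  x = 7: f ≡ 0 at y ∈ {4}; g ≡ 0 at y ∈ {3, 9}; common: ∅.
  x = 8: f ≡ 0 at y ∈ {5}; g ≡ 0 at y ∈ {0}; common: ∅.
  x = 9: f ≡ 0 at y ∈ {8}; g ≡ 0 at y ∈ {0, 10}; common: ∅.
  x = 10: f ≡ 0 at y ∈ {5}; g ≡ 0 at y ∈ ∅; common: ∅.
Collecting: common zeros = {(2, 8)}, so the count is 1.
Comparison with the Bézout bound: 1 ≤ 4 = deg(f)·deg(g), as expected for curves with no common component (the affine F_11-count falls short of the bound because intersections may lie at infinity, over extension fields, or carry multiplicity).


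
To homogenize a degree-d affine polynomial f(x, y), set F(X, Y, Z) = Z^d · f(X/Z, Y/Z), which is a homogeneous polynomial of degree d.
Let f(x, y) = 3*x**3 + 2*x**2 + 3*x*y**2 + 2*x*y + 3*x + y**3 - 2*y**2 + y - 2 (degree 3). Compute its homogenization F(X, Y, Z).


F(X, Y, Z) = 3*X**3 + 2*X**2*Z + 3*X*Y**2 + 2*X*Y*Z + 3*X*Z**2 + Y**3 - 2*Y**2*Z + Y*Z**2 - 2*Z**3

deg(f) = 3.
Substitute x = X/Z, y = Y/Z into f, then multiply by Z^3.
  monomial 3·x^3·y^0 ↦ 3·X^3·Y^0·Z^0.
  monomial 2·x^2·y^0 ↦ 2·X^2·Y^0·Z^1.
  monomial 3·x^1·y^2 ↦ 3·X^1·Y^2·Z^0.
  monomial 2·x^1·y^1 ↦ 2·X^1·Y^1·Z^1.
  monomial 3·x^1·y^0 ↦ 3·X^1·Y^0·Z^2.
  monomial 1·x^0·y^3 ↦ 1·X^0·Y^3·Z^0.
  monomial -2·x^0·y^2 ↦ -2·X^0·Y^2·Z^1.
  monomial 1·x^0·y^1 ↦ 1·X^0·Y^1·Z^2.
  monomial -2·x^0·y^0 ↦ -2·X^0·Y^0·Z^3.
Collecting: F(X, Y, Z) = 3*X**3 + 2*X**2*Z + 3*X*Y**2 + 2*X*Y*Z + 3*X*Z**2 + Y**3 - 2*Y**2*Z + Y*Z**2 - 2*Z**3.


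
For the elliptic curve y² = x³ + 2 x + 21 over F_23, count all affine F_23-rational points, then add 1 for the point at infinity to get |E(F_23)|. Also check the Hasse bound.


Affine points = {(1, 1), (1, 22), (3, 10), (3, 13), (4, 1), (4, 22), (5, 8), (5, 15), (9, 3), (9, 20), (10, 11), (10, 12), (12, 5), (12, 18), (13, 6), (13, 17), (16, 3), (16, 20), (17, 0), (18, 1), (18, 22), (19, 8), (19, 15), (21, 3), (21, 20), (22, 8), (22, 15)}; affine count = 27; |E(F_23)| = 28.

Discriminant check: Δ ∝ 4a³ + 27b² = 4·2³ + 27·21² = 4·8 + 27·441 ≡ 2 (mod 23). Nonzero ⇒ E is nonsingular.
For each x ∈ F_23, compute rhs = x³ + 2·x + 21 mod 23, then count y ∈ F_23 with y² ≡ rhs.
  x = 0: rhs = 21, matching y values: none (0 points).
  x = 1: rhs = 1, matching y values: 1, 22 (2 points).
  x = 2: rhs = 10, matching y values: none (0 points).
  x = 3: rhs = 8, matching y values: 10, 13 (2 points).
  x = 4: rhs = 1, matching y values: 1, 22 (2 points).
  x = 5: rhs = 18, matching y values: 8, 15 (2 points).
  x = 6: rhs = 19, matching y values: none (0 points).
  x = 7: rhs = 10, matching y values: none (0 points).
  x = 8: rhs = 20, matching y values: none (0 points).
  x = 9: rhs = 9, matching y values: 3, 20 (2 points).
  x = 10: rhs = 6, matching y values: 11, 12 (2 points).
  x = 11: rhs = 17, matching y values: none (0 points).
  x = 12: rhs = 2, matching y values: 5, 18 (2 points).
  x = 13: rhs = 13, matching y values: 6, 17 (2 points).
  x = 14: rhs = 10, matching y values: none (0 points).
  x = 15: rhs = 22, matching y values: none (0 points).
  x = 16: rhs = 9, matching y values: 3, 20 (2 points).
  x = 17: rhs = 0, matching y values: 0 (1 points).
  x = 18: rhs = 1, matching y values: 1, 22 (2 points).
  x = 19: rhs = 18, matching y values: 8, 15 (2 points).
  x = 20: rhs = 11, matching y values: none (0 points).
  x = 21: rhs = 9, matching y values: 3, 20 (2 points).
  x = 22: rhs = 18, matching y values: 8, 15 (2 points).
Total affine count: 27.
Full point count |E(F_23)| = 27 + 1 = 28.
Hasse bound: |28 − (23+1)| = |4| = 4 ≤ 2√23 ≈ 9.5917 ✓.


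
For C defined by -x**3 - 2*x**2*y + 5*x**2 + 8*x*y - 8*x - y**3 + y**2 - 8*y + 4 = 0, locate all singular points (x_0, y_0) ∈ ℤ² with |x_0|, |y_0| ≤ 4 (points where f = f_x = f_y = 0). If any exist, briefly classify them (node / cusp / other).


Singular points: {(2, 0)}; classification: node.

Compute partial derivatives:
  f_x = -3*x**2 - 4*x*y + 10*x + 8*y - 8.
  f_y = -2*x**2 + 8*x - 3*y**2 + 2*y - 8.
Scan x_0 ∈ {−4, ..., 4}. For each x_0, f_y(x_0, y) is a polynomial in y; find its integer roots y ∈ {−4, ..., 4}, then test f_x and f at those candidates.
  x = -4: f_y(-4, y) = -3*y**2 + 2*y - 72; no integer root y with |y| ≤ 4.
  x = -3: f_y(-3, y) = -3*y**2 + 2*y - 50; no integer root y with |y| ≤ 4.
  x = -2: f_y(-2, y) = -3*y**2 + 2*y - 32; no integer root y with |y| ≤ 4.
  x = -1: f_y(-1, y) = -3*y**2 + 2*y - 18; no integer root y with |y| ≤ 4.
  x = 0: f_y(0, y) = -3*y**2 + 2*y - 8; no integer root y with |y| ≤ 4.
  x = 1: f_y(1, y) = -3*y**2 + 2*y - 2; no integer root y with |y| ≤ 4.
  x = 2: f_y(2, y) = -3*y**2 + 2*y; vanishes at y ∈ {0}. (2, 0): f_x = 0, f = 0 — SINGULAR.
  x = 3: f_y(3, y) = -3*y**2 + 2*y - 2; no integer root y with |y| ≤ 4.
  x = 4: f_y(4, y) = -3*y**2 + 2*y - 8; no integer root y with |y| ≤ 4.
Only singular point on the grid: (2, 0).
Classify: substitute x = 2 + u, y = 0 + v and expand: f = -u**3 - 2*u**2*v - u**2 - v**3 + v**2.
No constant or linear terms (consistent with a singular point). Quadratic part: -u**2 + v**2. Cubic part: -u**3 - 2*u**2*v - v**3.
The quadratic part v**2 - u**2 = (v − u)(v + u) splits into two distinct linear factors, so there are two distinct tangent lines y − 0 = ±(x − 2) — this is a node (ordinary double point).
Classification: node.


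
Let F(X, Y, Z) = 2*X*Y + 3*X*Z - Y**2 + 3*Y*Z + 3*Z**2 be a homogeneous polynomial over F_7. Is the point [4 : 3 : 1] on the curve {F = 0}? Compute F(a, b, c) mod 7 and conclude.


F(4,3,1) ≡ 4 (mod 7); P is NOT on the curve.

Evaluate F(4, 3, 1) term-by-term (mod 7).
  2*X*Y ↦ 2·4·3·1 = 24
  3*X*Z ↦ 3·4·1·1 = 12
  -Y**2 ↦ -1·1·9·1 = -9
  3*Y*Z ↦ 3·1·3·1 = 9
  3*Z**2 ↦ 3·1·1·1 = 3
Sum: F(4, 3, 1) = (24) + (12) + (-9) + (9) + (3) = 39.
Reducing mod 7: 39 ≡ 4 (mod 7).
Since F(a, b, c) ≡ 4 ≠ 0 (mod 7), P does NOT lie on the curve.


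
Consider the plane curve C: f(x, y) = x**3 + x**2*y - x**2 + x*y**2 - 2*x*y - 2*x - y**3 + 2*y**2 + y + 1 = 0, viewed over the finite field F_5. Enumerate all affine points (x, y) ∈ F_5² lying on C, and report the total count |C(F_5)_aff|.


Affine F_5-points: {(0, 3), (2, 1), (2, 4), (3, 4), (4, 1), (4, 2), (4, 3)}; count = 7.

For each of the 25 pairs (x, y) ∈ F_5², evaluate f(x, y) mod 5. Record the zeros.
  x = 0: [0↦1, 1↦3, 2↦3, 3↦0, 4↦3]  zeros at y ∈ {3}
  x = 1: [0↦4, 1↦1, 2↦3, 3↦4, 4↦3]  zeros at y ∈ ∅
  x = 2: [0↦1, 1↦0, 2↦1, 3↦3, 4↦0]  zeros at y ∈ {1, 4}
  x = 3: [0↦3, 1↦1, 2↦3, 3↦3, 4↦0]  zeros at y ∈ {4}
  x = 4: [0↦1, 1↦0, 2↦0, 3↦0, 4↦4]  zeros at y ∈ {1, 2, 3}
Collecting zeros: affine points = {(0, 3), (2, 1), (2, 4), (3, 4), (4, 1), (4, 2), (4, 3)}.
Total count |C(F_5)_aff| = 7.


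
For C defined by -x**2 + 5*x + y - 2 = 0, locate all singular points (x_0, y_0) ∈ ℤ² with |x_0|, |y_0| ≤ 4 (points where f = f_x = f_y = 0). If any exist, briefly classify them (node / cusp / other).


No singular points in the scanned grid; C is smooth there.

Compute partial derivatives:
  f_x = 5 - 2*x.
  f_y = 1.
f_y = 1 is a nonzero constant, so f_y never vanishes: no point (x, y) can satisfy f = f_x = f_y = 0. In particular no (x, y) ∈ {−4, ..., 4}² is singular; the curve is smooth.


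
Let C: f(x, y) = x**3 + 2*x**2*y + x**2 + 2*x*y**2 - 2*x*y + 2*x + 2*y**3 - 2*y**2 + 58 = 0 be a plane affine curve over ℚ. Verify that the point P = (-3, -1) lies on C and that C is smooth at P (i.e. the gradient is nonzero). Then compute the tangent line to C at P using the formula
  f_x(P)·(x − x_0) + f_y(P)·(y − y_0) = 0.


Tangent line at P: 39*x + 46*y + 163 = 0.

Step 1: f(-3, -1) = 0, so P lies on C.
Step 2: partial derivatives
  f_x(x, y) = 3*x**2 + 4*x*y + 2*x + 2*y**2 - 2*y + 2, f_y(x, y) = 2*x**2 + 4*x*y - 2*x + 6*y**2 - 4*y.
  f_x(P) = 39, f_y(P) = 46 (gradient nonzero, so P is smooth).
Step 3: tangent line at P: 39·(x − -3) + 46·(y − -1) = 0.
Expanding: 39*x + 46*y + 163 = 0.


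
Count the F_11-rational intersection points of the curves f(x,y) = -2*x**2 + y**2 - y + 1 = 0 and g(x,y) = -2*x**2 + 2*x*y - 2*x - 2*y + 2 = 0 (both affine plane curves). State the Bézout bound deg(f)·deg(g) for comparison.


Common zeros: ∅; count = 0; Bézout bound = 4.

deg(f) = 2, deg(g) = 2, so Bézout bound = 4.
Scan x ∈ F_11. For each x, list the y ∈ F_11 with f(x, y) ≡ 0 and those with g(x, y) ≡ 0 (mod 11); the common zeros in that column are the intersection.
  x = 0: f ≡ 0 at y ∈ ∅; g ≡ 0 at y ∈ {1}; common: ∅.
  x = 1: f ≡ 0 at y ∈ {4, 8}; g ≡ 0 at y ∈ ∅; common: ∅.
  x = 2: f ≡ 0 at y ∈ ∅; g ≡ 0 at y ∈ {5}; common: ∅.
  x = 3: f ≡ 0 at y ∈ {3, 9}; g ≡ 0 at y ∈ {0}; common: ∅.
  x = 4: f ≡ 0 at y ∈ {5, 7}; g ≡ 0 at y ∈ {10}; common: ∅.
  x = 5: f ≡ 0 at y ∈ ∅; g ≡ 0 at y ∈ {10}; common: ∅.
  x = 6: f ≡ 0 at y ∈ ∅; g ≡ 0 at y ∈ {6}; common: ∅.
  x = 7: f ≡ 0 at y ∈ {5, 7}; g ≡ 0 at y ∈ {0}; common: ∅.
  x = 8: f ≡ 0 at y ∈ {3, 9}; g ≡ 0 at y ∈ {7}; common: ∅.
  x = 9: f ≡ 0 at y ∈ ∅; g ≡ 0 at y ∈ {7}; common: ∅.
  x = 10: f ≡ 0 at y ∈ {4, 8}; g ≡ 0 at y ∈ {6}; common: ∅.
Collecting: common zeros = ∅, so the count is 0.
Comparison with the Bézout bound: 0 ≤ 4 = deg(f)·deg(g), as expected for curves with no common component (the affine F_11-count falls short of the bound because intersections may lie at infinity, over extension fields, or carry multiplicity).


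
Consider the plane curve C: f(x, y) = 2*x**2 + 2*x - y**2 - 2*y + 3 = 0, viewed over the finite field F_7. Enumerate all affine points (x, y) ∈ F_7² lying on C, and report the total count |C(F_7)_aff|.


Affine F_7-points: {(0, 1), (0, 4), (1, 0), (1, 5), (2, 2), (2, 3), (3, 6), (4, 2), (4, 3), (5, 0), (5, 5), (6, 1), (6, 4)}; count = 13.

For each of the 49 pairs (x, y) ∈ F_7², evaluate f(x, y) mod 7. Record the zeros.
  x = 0: [0↦3, 1↦0, 2↦2, 3↦2, 4↦0, 5↦3, 6↦4]  zeros at y ∈ {1, 4}
  x = 1: [0↦0, 1↦4, 2↦6, 3↦6, 4↦4, 5↦0, 6↦1]  zeros at y ∈ {0, 5}
  x = 2: [0↦1, 1↦5, 2↦0, 3↦0, 4↦5, 5↦1, 6↦2]  zeros at y ∈ {2, 3}
  x = 3: [0↦6, 1↦3, 2↦5, 3↦5, 4↦3, 5↦6, 6↦0]  zeros at y ∈ {6}
  x = 4: [0↦1, 1↦5, 2↦0, 3↦0, 4↦5, 5↦1, 6↦2]  zeros at y ∈ {2, 3}
  x = 5: [0↦0, 1↦4, 2↦6, 3↦6, 4↦4, 5↦0, 6↦1]  zeros at y ∈ {0, 5}
  x = 6: [0↦3, 1↦0, 2↦2, 3↦2, 4↦0, 5↦3, 6↦4]  zeros at y ∈ {1, 4}
Collecting zeros: affine points = {(0, 1), (0, 4), (1, 0), (1, 5), (2, 2), (2, 3), (3, 6), (4, 2), (4, 3), (5, 0), (5, 5), (6, 1), (6, 4)}.
Total count |C(F_7)_aff| = 13.


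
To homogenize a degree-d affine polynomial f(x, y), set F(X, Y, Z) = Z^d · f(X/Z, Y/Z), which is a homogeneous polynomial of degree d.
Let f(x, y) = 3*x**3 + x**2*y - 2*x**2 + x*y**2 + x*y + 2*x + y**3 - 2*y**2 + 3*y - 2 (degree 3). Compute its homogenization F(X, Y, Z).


F(X, Y, Z) = 3*X**3 + X**2*Y - 2*X**2*Z + X*Y**2 + X*Y*Z + 2*X*Z**2 + Y**3 - 2*Y**2*Z + 3*Y*Z**2 - 2*Z**3

deg(f) = 3.
Substitute x = X/Z, y = Y/Z into f, then multiply by Z^3.
  monomial 3·x^3·y^0 ↦ 3·X^3·Y^0·Z^0.
  monomial 1·x^2·y^1 ↦ 1·X^2·Y^1·Z^0.
  monomial -2·x^2·y^0 ↦ -2·X^2·Y^0·Z^1.
  monomial 1·x^1·y^2 ↦ 1·X^1·Y^2·Z^0.
  monomial 1·x^1·y^1 ↦ 1·X^1·Y^1·Z^1.
  monomial 2·x^1·y^0 ↦ 2·X^1·Y^0·Z^2.
  monomial 1·x^0·y^3 ↦ 1·X^0·Y^3·Z^0.
  monomial -2·x^0·y^2 ↦ -2·X^0·Y^2·Z^1.
  monomial 3·x^0·y^1 ↦ 3·X^0·Y^1·Z^2.
  monomial -2·x^0·y^0 ↦ -2·X^0·Y^0·Z^3.
Collecting: F(X, Y, Z) = 3*X**3 + X**2*Y - 2*X**2*Z + X*Y**2 + X*Y*Z + 2*X*Z**2 + Y**3 - 2*Y**2*Z + 3*Y*Z**2 - 2*Z**3.


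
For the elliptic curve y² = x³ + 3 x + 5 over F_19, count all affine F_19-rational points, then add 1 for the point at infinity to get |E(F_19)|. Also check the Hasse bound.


Affine points = {(0, 9), (0, 10), (1, 3), (1, 16), (2, 0), (4, 9), (4, 10), (6, 7), (6, 12), (8, 3), (8, 16), (9, 1), (9, 18), (10, 3), (10, 16), (11, 1), (11, 18), (14, 6), (14, 13), (15, 9), (15, 10), (16, 8), (16, 11), (18, 1), (18, 18)}; affine count = 25; |E(F_19)| = 26.

Discriminant check: Δ ∝ 4a³ + 27b² = 4·3³ + 27·5² = 4·27 + 27·25 ≡ 4 (mod 19). Nonzero ⇒ E is nonsingular.
For each x ∈ F_19, compute rhs = x³ + 3·x + 5 mod 19, then count y ∈ F_19 with y² ≡ rhs.
  x = 0: rhs = 5, matching y values: 9, 10 (2 points).
  x = 1: rhs = 9, matching y values: 3, 16 (2 points).
  x = 2: rhs = 0, matching y values: 0 (1 points).
  x = 3: rhs = 3, matching y values: none (0 points).
  x = 4: rhs = 5, matching y values: 9, 10 (2 points).
  x = 5: rhs = 12, matching y values: none (0 points).
  x = 6: rhs = 11, matching y values: 7, 12 (2 points).
  x = 7: rhs = 8, matching y values: none (0 points).
  x = 8: rhs = 9, matching y values: 3, 16 (2 points).
  x = 9: rhs = 1, matching y values: 1, 18 (2 points).
  x = 10: rhs = 9, matching y values: 3, 16 (2 points).
  x = 11: rhs = 1, matching y values: 1, 18 (2 points).
  x = 12: rhs = 2, matching y values: none (0 points).
  x = 13: rhs = 18, matching y values: none (0 points).
  x = 14: rhs = 17, matching y values: 6, 13 (2 points).
  x = 15: rhs = 5, matching y values: 9, 10 (2 points).
  x = 16: rhs = 7, matching y values: 8, 11 (2 points).
  x = 17: rhs = 10, matching y values: none (0 points).
  x = 18: rhs = 1, matching y values: 1, 18 (2 points).
Total affine count: 25.
Full point count |E(F_19)| = 25 + 1 = 26.
Hasse bound: |26 − (19+1)| = |6| = 6 ≤ 2√19 ≈ 8.7178 ✓.


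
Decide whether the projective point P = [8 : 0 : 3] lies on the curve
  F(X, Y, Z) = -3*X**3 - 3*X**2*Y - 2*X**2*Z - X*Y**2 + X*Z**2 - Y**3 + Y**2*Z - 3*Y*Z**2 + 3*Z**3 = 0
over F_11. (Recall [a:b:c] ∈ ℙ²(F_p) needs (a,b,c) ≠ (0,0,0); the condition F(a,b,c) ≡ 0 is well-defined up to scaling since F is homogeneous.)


F(8,0,3) ≡ 4 (mod 11); P is NOT on the curve.

Evaluate F(8, 0, 3) term-by-term (mod 11).
  -3*X**3 ↦ -3·512·1·1 = -1536
  -3*X**2*Y ↦ -3·64·0·1 = 0
  -2*X**2*Z ↦ -2·64·1·3 = -384
  -X*Y**2 ↦ -1·8·0·1 = 0
  X*Z**2 ↦ 1·8·1·9 = 72
  -Y**3 ↦ -1·1·0·1 = 0
  Y**2*Z ↦ 1·1·0·3 = 0
  -3*Y*Z**2 ↦ -3·1·0·9 = 0
  3*Z**3 ↦ 3·1·1·27 = 81
Sum: F(8, 0, 3) = (-1536) + (0) + (-384) + (0) + (72) + (0) + (0) + (0) + (81) = -1767.
Reducing mod 11: -1767 ≡ 4 (mod 11).
Since F(a, b, c) ≡ 4 ≠ 0 (mod 11), P does NOT lie on the curve.


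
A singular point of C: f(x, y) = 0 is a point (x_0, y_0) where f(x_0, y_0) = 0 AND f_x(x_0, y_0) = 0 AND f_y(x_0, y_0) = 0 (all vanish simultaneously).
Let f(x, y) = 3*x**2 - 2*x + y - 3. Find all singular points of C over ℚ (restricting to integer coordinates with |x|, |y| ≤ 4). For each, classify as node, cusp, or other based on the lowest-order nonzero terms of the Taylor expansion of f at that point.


No singular points in the scanned grid; C is smooth there.

Compute partial derivatives:
  f_x = 6*x - 2.
  f_y = 1.
f_y = 1 is a nonzero constant, so f_y never vanishes: no point (x, y) can satisfy f = f_x = f_y = 0. In particular no (x, y) ∈ {−4, ..., 4}² is singular; the curve is smooth.


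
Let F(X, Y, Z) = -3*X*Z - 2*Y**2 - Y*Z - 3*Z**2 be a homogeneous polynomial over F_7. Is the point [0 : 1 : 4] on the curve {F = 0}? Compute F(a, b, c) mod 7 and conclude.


F(0,1,4) ≡ 2 (mod 7); P is NOT on the curve.

Evaluate F(0, 1, 4) term-by-term (mod 7).
  -3*X*Z ↦ -3·0·1·4 = 0
  -2*Y**2 ↦ -2·1·1·1 = -2
  -Y*Z ↦ -1·1·1·4 = -4
  -3*Z**2 ↦ -3·1·1·16 = -48
Sum: F(0, 1, 4) = (0) + (-2) + (-4) + (-48) = -54.
Reducing mod 7: -54 ≡ 2 (mod 7).
Since F(a, b, c) ≡ 2 ≠ 0 (mod 7), P does NOT lie on the curve.


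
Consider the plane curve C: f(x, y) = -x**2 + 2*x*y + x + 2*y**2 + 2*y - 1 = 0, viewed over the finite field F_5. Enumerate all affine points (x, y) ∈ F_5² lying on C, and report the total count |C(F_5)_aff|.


Affine F_5-points: {(1, 1), (1, 2), (2, 1), (3, 3), (4, 2), (4, 3)}; count = 6.

For each of the 25 pairs (x, y) ∈ F_5², evaluate f(x, y) mod 5. Record the zeros.
  x = 0: [0↦4, 1↦3, 2↦1, 3↦3, 4↦4]  zeros at y ∈ ∅
  x = 1: [0↦4, 1↦0, 2↦0, 3↦4, 4↦2]  zeros at y ∈ {1, 2}
  x = 2: [0↦2, 1↦0, 2↦2, 3↦3, 4↦3]  zeros at y ∈ {1}
  x = 3: [0↦3, 1↦3, 2↦2, 3↦0, 4↦2]  zeros at y ∈ {3}
  x = 4: [0↦2, 1↦4, 2↦0, 3↦0, 4↦4]  zeros at y ∈ {2, 3}
Collecting zeros: affine points = {(1, 1), (1, 2), (2, 1), (3, 3), (4, 2), (4, 3)}.
Total count |C(F_5)_aff| = 6.


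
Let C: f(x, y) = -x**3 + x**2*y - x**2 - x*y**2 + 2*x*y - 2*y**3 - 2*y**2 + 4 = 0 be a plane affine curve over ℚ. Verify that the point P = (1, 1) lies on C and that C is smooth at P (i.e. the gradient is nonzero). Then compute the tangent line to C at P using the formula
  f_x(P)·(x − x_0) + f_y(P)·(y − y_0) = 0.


Tangent line at P: -2*x - 9*y + 11 = 0.

Step 1: f(1, 1) = 0, so P lies on C.
Step 2: partial derivatives
  f_x(x, y) = -3*x**2 + 2*x*y - 2*x - y**2 + 2*y, f_y(x, y) = x**2 - 2*x*y + 2*x - 6*y**2 - 4*y.
  f_x(P) = -2, f_y(P) = -9 (gradient nonzero, so P is smooth).
Step 3: tangent line at P: -2·(x − 1) + -9·(y − 1) = 0.
Expanding: -2*x - 9*y + 11 = 0.


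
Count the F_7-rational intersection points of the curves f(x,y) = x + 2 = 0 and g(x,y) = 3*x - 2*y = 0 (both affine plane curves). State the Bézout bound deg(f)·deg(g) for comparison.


Common zeros: {(5, 4)}; count = 1; Bézout bound = 1.

deg(f) = 1, deg(g) = 1, so Bézout bound = 1.
Scan x ∈ F_7. For each x, list the y ∈ F_7 with f(x, y) ≡ 0 and those with g(x, y) ≡ 0 (mod 7); the common zeros in that column are the intersection.
  x = 0: f ≡ 0 at y ∈ ∅; g ≡ 0 at y ∈ {0}; common: ∅.
  x = 1: f ≡ 0 at y ∈ ∅; g ≡ 0 at y ∈ {5}; common: ∅.
  x = 2: f ≡ 0 at y ∈ ∅; g ≡ 0 at y ∈ {3}; common: ∅.
  x = 3: f ≡ 0 at y ∈ ∅; g ≡ 0 at y ∈ {1}; common: ∅.
  x = 4: f ≡ 0 at y ∈ ∅; g ≡ 0 at y ∈ {6}; common: ∅.
  x = 5: f ≡ 0 at y ∈ {0, 1, 2, 3, 4, 5, 6}; g ≡ 0 at y ∈ {4}; common: {4}.
  x = 6: f ≡ 0 at y ∈ ∅; g ≡ 0 at y ∈ {2}; common: ∅.
Collecting: common zeros = {(5, 4)}, so the count is 1.
Comparison with the Bézout bound: 1 ≤ 1 = deg(f)·deg(g), as expected for curves with no common component (the bound is attained).


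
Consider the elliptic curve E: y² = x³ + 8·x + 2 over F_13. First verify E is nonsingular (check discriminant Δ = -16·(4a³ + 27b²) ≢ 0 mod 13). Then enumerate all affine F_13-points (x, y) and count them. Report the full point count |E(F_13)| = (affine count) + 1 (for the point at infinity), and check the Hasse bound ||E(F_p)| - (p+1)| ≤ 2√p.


Affine points = {(2, 0), (3, 1), (3, 12), (9, 6), (9, 7), (10, 4), (10, 9), (11, 2), (11, 11)}; affine count = 9; |E(F_13)| = 10.

Discriminant check: Δ ∝ 4a³ + 27b² = 4·8³ + 27·2² = 4·512 + 27·4 ≡ 11 (mod 13). Nonzero ⇒ E is nonsingular.
For each x ∈ F_13, compute rhs = x³ + 8·x + 2 mod 13, then count y ∈ F_13 with y² ≡ rhs.
  x = 0: rhs = 2, matching y values: none (0 points).
  x = 1: rhs = 11, matching y values: none (0 points).
  x = 2: rhs = 0, matching y values: 0 (1 points).
  x = 3: rhs = 1, matching y values: 1, 12 (2 points).
  x = 4: rhs = 7, matching y values: none (0 points).
  x = 5: rhs = 11, matching y values: none (0 points).
  x = 6: rhs = 6, matching y values: none (0 points).
  x = 7: rhs = 11, matching y values: none (0 points).
  x = 8: rhs = 6, matching y values: none (0 points).
  x = 9: rhs = 10, matching y values: 6, 7 (2 points).
  x = 10: rhs = 3, matching y values: 4, 9 (2 points).
  x = 11: rhs = 4, matching y values: 2, 11 (2 points).
  x = 12: rhs = 6, matching y values: none (0 points).
Total affine count: 9.
Full point count |E(F_13)| = 9 + 1 = 10.
Hasse bound: |10 − (13+1)| = |-4| = 4 ≤ 2√13 ≈ 7.2111 ✓.


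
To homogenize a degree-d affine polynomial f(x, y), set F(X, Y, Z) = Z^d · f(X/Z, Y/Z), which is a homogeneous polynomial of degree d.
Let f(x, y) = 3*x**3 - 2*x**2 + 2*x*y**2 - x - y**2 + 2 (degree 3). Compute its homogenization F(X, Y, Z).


F(X, Y, Z) = 3*X**3 - 2*X**2*Z + 2*X*Y**2 - X*Z**2 - Y**2*Z + 2*Z**3

deg(f) = 3.
Substitute x = X/Z, y = Y/Z into f, then multiply by Z^3.
  monomial 3·x^3·y^0 ↦ 3·X^3·Y^0·Z^0.
  monomial -2·x^2·y^0 ↦ -2·X^2·Y^0·Z^1.
  monomial 2·x^1·y^2 ↦ 2·X^1·Y^2·Z^0.
  monomial -1·x^1·y^0 ↦ -1·X^1·Y^0·Z^2.
  monomial -1·x^0·y^2 ↦ -1·X^0·Y^2·Z^1.
  monomial 2·x^0·y^0 ↦ 2·X^0·Y^0·Z^3.
Collecting: F(X, Y, Z) = 3*X**3 - 2*X**2*Z + 2*X*Y**2 - X*Z**2 - Y**2*Z + 2*Z**3.


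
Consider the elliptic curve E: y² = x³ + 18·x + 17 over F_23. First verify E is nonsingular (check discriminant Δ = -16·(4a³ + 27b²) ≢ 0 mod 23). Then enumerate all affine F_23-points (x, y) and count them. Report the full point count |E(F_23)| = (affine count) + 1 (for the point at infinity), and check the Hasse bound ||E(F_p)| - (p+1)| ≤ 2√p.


Affine points = {(1, 6), (1, 17), (3, 11), (3, 12), (5, 5), (5, 18), (7, 7), (7, 16), (8, 11), (8, 12), (10, 1), (10, 22), (12, 11), (12, 12), (14, 0), (16, 10), (16, 13), (18, 3), (18, 20)}; affine count = 19; |E(F_23)| = 20.

Discriminant check: Δ ∝ 4a³ + 27b² = 4·18³ + 27·17² = 4·5832 + 27·289 ≡ 12 (mod 23). Nonzero ⇒ E is nonsingular.
For each x ∈ F_23, compute rhs = x³ + 18·x + 17 mod 23, then count y ∈ F_23 with y² ≡ rhs.
  x = 0: rhs = 17, matching y values: none (0 points).
  x = 1: rhs = 13, matching y values: 6, 17 (2 points).
  x = 2: rhs = 15, matching y values: none (0 points).
  x = 3: rhs = 6, matching y values: 11, 12 (2 points).
  x = 4: rhs = 15, matching y values: none (0 points).
  x = 5: rhs = 2, matching y values: 5, 18 (2 points).
  x = 6: rhs = 19, matching y values: none (0 points).
  x = 7: rhs = 3, matching y values: 7, 16 (2 points).
  x = 8: rhs = 6, matching y values: 11, 12 (2 points).
  x = 9: rhs = 11, matching y values: none (0 points).
  x = 10: rhs = 1, matching y values: 1, 22 (2 points).
  x = 11: rhs = 5, matching y values: none (0 points).
  x = 12: rhs = 6, matching y values: 11, 12 (2 points).
  x = 13: rhs = 10, matching y values: none (0 points).
  x = 14: rhs = 0, matching y values: 0 (1 points).
  x = 15: rhs = 5, matching y values: none (0 points).
  x = 16: rhs = 8, matching y values: 10, 13 (2 points).
  x = 17: rhs = 15, matching y values: none (0 points).
  x = 18: rhs = 9, matching y values: 3, 20 (2 points).
  x = 19: rhs = 19, matching y values: none (0 points).
  x = 20: rhs = 5, matching y values: none (0 points).
  x = 21: rhs = 19, matching y values: none (0 points).
  x = 22: rhs = 21, matching y values: none (0 points).
Total affine count: 19.
Full point count |E(F_23)| = 19 + 1 = 20.
Hasse bound: |20 − (23+1)| = |-4| = 4 ≤ 2√23 ≈ 9.5917 ✓.


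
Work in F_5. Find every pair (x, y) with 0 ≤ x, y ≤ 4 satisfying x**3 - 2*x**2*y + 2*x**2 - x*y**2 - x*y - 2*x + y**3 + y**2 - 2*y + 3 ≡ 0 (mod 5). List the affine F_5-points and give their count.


Affine F_5-points: {(0, 4), (1, 1), (2, 0), (2, 2), (2, 4), (4, 4)}; count = 6.

For each of the 25 pairs (x, y) ∈ F_5², evaluate f(x, y) mod 5. Record the zeros.
  x = 0: [0↦3, 1↦3, 2↦1, 3↦3, 4↦0]  zeros at y ∈ {4}
  x = 1: [0↦4, 1↦0, 2↦2, 3↦1, 4↦3]  zeros at y ∈ {1}
  x = 2: [0↦0, 1↦3, 2↦0, 3↦2, 4↦0]  zeros at y ∈ {0, 2, 4}
  x = 3: [0↦2, 1↦3, 2↦1, 3↦2, 4↦2]  zeros at y ∈ ∅
  x = 4: [0↦1, 1↦1, 2↦1, 3↦2, 4↦0]  zeros at y ∈ {4}
Collecting zeros: affine points = {(0, 4), (1, 1), (2, 0), (2, 2), (2, 4), (4, 4)}.
Total count |C(F_5)_aff| = 6.


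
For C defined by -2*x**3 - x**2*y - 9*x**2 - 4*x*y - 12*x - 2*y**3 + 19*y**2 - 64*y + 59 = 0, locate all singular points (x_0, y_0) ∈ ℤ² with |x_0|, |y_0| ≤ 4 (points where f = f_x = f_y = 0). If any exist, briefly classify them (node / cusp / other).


Singular points: {(-2, 3)}; classification: cusp.

Compute partial derivatives:
  f_x = -6*x**2 - 2*x*y - 18*x - 4*y - 12.
  f_y = -x**2 - 4*x - 6*y**2 + 38*y - 64.
Scan x_0 ∈ {−4, ..., 4}. For each x_0, f_y(x_0, y) is a polynomial in y; find its integer roots y ∈ {−4, ..., 4}, then test f_x and f at those candidates.
  x = -4: f_y(-4, y) = -6*y**2 + 38*y - 64; no integer root y with |y| ≤ 4.
  x = -3: f_y(-3, y) = -6*y**2 + 38*y - 61; no integer root y with |y| ≤ 4.
  x = -2: f_y(-2, y) = -6*y**2 + 38*y - 60; vanishes at y ∈ {3}. (-2, 3): f_x = 0, f = 0 — SINGULAR.
  x = -1: f_y(-1, y) = -6*y**2 + 38*y - 61; no integer root y with |y| ≤ 4.
  x = 0: f_y(0, y) = -6*y**2 + 38*y - 64; no integer root y with |y| ≤ 4.
  x = 1: f_y(1, y) = -6*y**2 + 38*y - 69; no integer root y with |y| ≤ 4.
  x = 2: f_y(2, y) = -6*y**2 + 38*y - 76; no integer root y with |y| ≤ 4.
  x = 3: f_y(3, y) = -6*y**2 + 38*y - 85; no integer root y with |y| ≤ 4.
  x = 4: f_y(4, y) = -6*y**2 + 38*y - 96; no integer root y with |y| ≤ 4.
Only singular point on the grid: (-2, 3).
Classify: substitute x = -2 + u, y = 3 + v and expand: f = -2*u**3 - u**2*v - 2*v**3 + v**2.
No constant or linear terms (consistent with a singular point). Quadratic part: v**2. Cubic part: -2*u**3 - u**2*v - 2*v**3.
The quadratic part v**2 is a perfect square, so there is a single (double) tangent line v = 0, i.e. y = 3. Restricting the cubic part to that line (v = 0) leaves -2*u**3 ≠ 0, so f is not divisible by v and the branch is v² ≈ 2*u**3 to lowest order — this is a cusp.
Classification: cusp.


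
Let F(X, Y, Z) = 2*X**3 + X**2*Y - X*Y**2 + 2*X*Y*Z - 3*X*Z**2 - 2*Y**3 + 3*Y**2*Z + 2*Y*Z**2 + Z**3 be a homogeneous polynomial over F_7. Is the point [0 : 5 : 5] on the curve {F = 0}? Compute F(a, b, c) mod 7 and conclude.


F(0,5,5) ≡ 3 (mod 7); P is NOT on the curve.

Evaluate F(0, 5, 5) term-by-term (mod 7).
  2*X**3 ↦ 2·0·1·1 = 0
  X**2*Y ↦ 1·0·5·1 = 0
  -X*Y**2 ↦ -1·0·25·1 = 0
  2*X*Y*Z ↦ 2·0·5·5 = 0
  -3*X*Z**2 ↦ -3·0·1·25 = 0
  -2*Y**3 ↦ -2·1·125·1 = -250
  3*Y**2*Z ↦ 3·1·25·5 = 375
  2*Y*Z**2 ↦ 2·1·5·25 = 250
  Z**3 ↦ 1·1·1·125 = 125
Sum: F(0, 5, 5) = (0) + (0) + (0) + (0) + (0) + (-250) + (375) + (250) + (125) = 500.
Reducing mod 7: 500 ≡ 3 (mod 7).
Since F(a, b, c) ≡ 3 ≠ 0 (mod 7), P does NOT lie on the curve.


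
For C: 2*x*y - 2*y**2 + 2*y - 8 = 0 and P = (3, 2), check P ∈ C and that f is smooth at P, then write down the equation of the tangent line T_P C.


Tangent line at P: 4*x - 12 = 0.

Step 1: f(3, 2) = 0, so P lies on C.
Step 2: partial derivatives
  f_x(x, y) = 2*y, f_y(x, y) = 2*x - 4*y + 2.
  f_x(P) = 4, f_y(P) = 0 (gradient nonzero, so P is smooth).
Step 3: tangent line at P: 4·(x − 3) + 0·(y − 2) = 0.
Expanding: 4*x - 12 = 0.


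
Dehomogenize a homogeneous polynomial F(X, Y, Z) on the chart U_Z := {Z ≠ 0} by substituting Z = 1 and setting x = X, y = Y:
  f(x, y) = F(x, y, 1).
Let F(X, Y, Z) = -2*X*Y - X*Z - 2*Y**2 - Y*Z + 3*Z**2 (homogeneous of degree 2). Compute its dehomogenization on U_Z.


f(x, y) = -2*x*y - x - 2*y**2 - y + 3

On U_Z we set Z = 1. Each monomial c·X^i·Y^j·Z^k in F becomes c·x^i·y^j·1^k = c·x^i·y^j.
Substituting Z = 1: F(X, Y, 1) = -2*x*y - x - 2*y**2 - y + 3.
Note: deg(f) ≤ deg(F) = 2; strict inequality happens when F is divisible by Z (lost terms).


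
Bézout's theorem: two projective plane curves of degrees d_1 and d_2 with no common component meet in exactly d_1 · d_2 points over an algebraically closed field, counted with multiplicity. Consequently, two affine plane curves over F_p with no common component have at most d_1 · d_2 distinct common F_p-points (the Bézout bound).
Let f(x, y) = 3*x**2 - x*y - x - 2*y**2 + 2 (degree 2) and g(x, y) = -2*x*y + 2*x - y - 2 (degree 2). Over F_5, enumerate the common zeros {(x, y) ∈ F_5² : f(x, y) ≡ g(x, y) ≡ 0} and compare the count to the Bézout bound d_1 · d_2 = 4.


Common zeros: ∅; count = 0; Bézout bound = 4.

deg(f) = 2, deg(g) = 2, so Bézout bound = 4.
Scan x ∈ F_5. For each x, list the y ∈ F_5 with f(x, y) ≡ 0 and those with g(x, y) ≡ 0 (mod 5); the common zeros in that column are the intersection.
  x = 0: f ≡ 0 at y ∈ {1, 4}; g ≡ 0 at y ∈ {3}; common: ∅.
  x = 1: f ≡ 0 at y ∈ ∅; g ≡ 0 at y ∈ {0}; common: ∅.
  x = 2: f ≡ 0 at y ∈ {2}; g ≡ 0 at y ∈ ∅; common: ∅.
  x = 3: f ≡ 0 at y ∈ ∅; g ≡ 0 at y ∈ {2}; common: ∅.
  x = 4: f ≡ 0 at y ∈ {1, 2}; g ≡ 0 at y ∈ {4}; common: ∅.
Collecting: common zeros = ∅, so the count is 0.
Comparison with the Bézout bound: 0 ≤ 4 = deg(f)·deg(g), as expected for curves with no common component (the affine F_5-count falls short of the bound because intersections may lie at infinity, over extension fields, or carry multiplicity).


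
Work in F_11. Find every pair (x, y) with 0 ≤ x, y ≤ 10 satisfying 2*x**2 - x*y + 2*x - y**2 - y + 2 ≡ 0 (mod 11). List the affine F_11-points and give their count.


Affine F_11-points: {(0, 1), (0, 9), (5, 1), (5, 4), (7, 4), (7, 10), (8, 3), (8, 10), (9, 3), (9, 9)}; count = 10.

For each of the 121 pairs (x, y) ∈ F_11², evaluate f(x, y) mod 11. Record the zeros.
  x = 0: [0↦2, 1↦0, 2↦7, 3↦1, 4↦4, 5↦5, 6↦4, 7↦1, 8↦7, 9↦0, 10↦2]  zeros at y ∈ {1, 9}
  x = 1: [0↦6, 1↦3, 2↦9, 3↦2, 4↦4, 5↦4, 6↦2, 7↦9, 8↦3, 9↦6, 10↦7]  zeros at y ∈ ∅
  x = 2: [0↦3, 1↦10, 2↦4, 3↦7, 4↦8, 5↦7, 6↦4, 7↦10, 8↦3, 9↦5, 10↦5]  zeros at y ∈ ∅
  x = 3: [0↦4, 1↦10, 2↦3, 3↦5, 4↦5, 5↦3, 6↦10, 7↦4, 8↦7, 9↦8, 10↦7]  zeros at y ∈ ∅
  x = 4: [0↦9, 1↦3, 2↦6, 3↦7, 4↦6, 5↦3, 6↦9, 7↦2, 8↦4, 9↦4, 10↦2]  zeros at y ∈ ∅
  x = 5: [0↦7, 1↦0, 2↦2, 3↦2, 4↦0, 5↦7, 6↦1, 7↦4, 8↦5, 9↦4, 10↦1]  zeros at y ∈ {1, 4}
  x = 6: [0↦9, 1↦1, 2↦2, 3↦1, 4↦9, 5↦4, 6↦8, 7↦10, 8↦10, 9↦8, 10↦4]  zeros at y ∈ ∅
  x = 7: [0↦4, 1↦6, 2↦6, 3↦4, 4↦0, 5↦5, 6↦8, 7↦9, 8↦8, 9↦5, 10↦0]  zeros at y ∈ {4, 10}
  x = 8: [0↦3, 1↦4, 2↦3, 3↦0, 4↦6, 5↦10, 6↦1, 7↦1, 8↦10, 9↦6, 10↦0]  zeros at y ∈ {3, 10}
  x = 9: [0↦6, 1↦6, 2↦4, 3↦0, 4↦5, 5↦8, 6↦9, 7↦8, 8↦5, 9↦0, 10↦4]  zeros at y ∈ {3, 9}
  x = 10: [0↦2, 1↦1, 2↦9, 3↦4, 4↦8, 5↦10, 6↦10, 7↦8, 8↦4, 9↦9, 10↦1]  zeros at y ∈ ∅
Collecting zeros: affine points = {(0, 1), (0, 9), (5, 1), (5, 4), (7, 4), (7, 10), (8, 3), (8, 10), (9, 3), (9, 9)}.
Total count |C(F_11)_aff| = 10.


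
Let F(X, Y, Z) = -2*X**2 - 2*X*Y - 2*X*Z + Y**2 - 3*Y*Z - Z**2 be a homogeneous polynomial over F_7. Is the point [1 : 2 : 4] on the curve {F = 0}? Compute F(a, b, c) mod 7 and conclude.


F(1,2,4) ≡ 6 (mod 7); P is NOT on the curve.

Evaluate F(1, 2, 4) term-by-term (mod 7).
  -2*X**2 ↦ -2·1·1·1 = -2
  -2*X*Y ↦ -2·1·2·1 = -4
  -2*X*Z ↦ -2·1·1·4 = -8
  Y**2 ↦ 1·1·4·1 = 4
  -3*Y*Z ↦ -3·1·2·4 = -24
  -Z**2 ↦ -1·1·1·16 = -16
Sum: F(1, 2, 4) = (-2) + (-4) + (-8) + (4) + (-24) + (-16) = -50.
Reducing mod 7: -50 ≡ 6 (mod 7).
Since F(a, b, c) ≡ 6 ≠ 0 (mod 7), P does NOT lie on the curve.


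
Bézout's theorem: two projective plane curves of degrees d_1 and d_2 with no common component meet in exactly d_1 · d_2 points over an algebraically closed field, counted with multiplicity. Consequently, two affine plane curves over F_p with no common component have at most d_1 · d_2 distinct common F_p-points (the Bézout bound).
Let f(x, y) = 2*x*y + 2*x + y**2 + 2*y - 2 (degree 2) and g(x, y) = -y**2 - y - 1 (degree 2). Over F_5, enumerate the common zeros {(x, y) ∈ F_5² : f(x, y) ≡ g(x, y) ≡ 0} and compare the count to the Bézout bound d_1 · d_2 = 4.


Common zeros: ∅; count = 0; Bézout bound = 4.

deg(f) = 2, deg(g) = 2, so Bézout bound = 4.
Scan x ∈ F_5. For each x, list the y ∈ F_5 with f(x, y) ≡ 0 and those with g(x, y) ≡ 0 (mod 5); the common zeros in that column are the intersection.
  x = 0: f ≡ 0 at y ∈ ∅; g ≡ 0 at y ∈ ∅; common: ∅.
  x = 1: f ≡ 0 at y ∈ {0, 1}; g ≡ 0 at y ∈ ∅; common: ∅.
  x = 2: f ≡ 0 at y ∈ ∅; g ≡ 0 at y ∈ ∅; common: ∅.
  x = 3: f ≡ 0 at y ∈ ∅; g ≡ 0 at y ∈ ∅; common: ∅.
  x = 4: f ≡ 0 at y ∈ {2, 3}; g ≡ 0 at y ∈ ∅; common: ∅.
Collecting: common zeros = ∅, so the count is 0.
Comparison with the Bézout bound: 0 ≤ 4 = deg(f)·deg(g), as expected for curves with no common component (the affine F_5-count falls short of the bound because intersections may lie at infinity, over extension fields, or carry multiplicity).


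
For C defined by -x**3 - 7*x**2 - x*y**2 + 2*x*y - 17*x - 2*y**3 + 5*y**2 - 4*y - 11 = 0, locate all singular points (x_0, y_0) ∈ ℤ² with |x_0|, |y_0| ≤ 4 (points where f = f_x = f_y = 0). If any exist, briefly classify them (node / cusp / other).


Singular points: {(-2, 1)}; classification: node.

Compute partial derivatives:
  f_x = -3*x**2 - 14*x - y**2 + 2*y - 17.
  f_y = -2*x*y + 2*x - 6*y**2 + 10*y - 4.
Scan x_0 ∈ {−4, ..., 4}. For each x_0, f_y(x_0, y) is a polynomial in y; find its integer roots y ∈ {−4, ..., 4}, then test f_x and f at those candidates.
  x = -4: f_y(-4, y) = -6*y**2 + 18*y - 12; vanishes at y ∈ {1, 2}. (-4, 1): f_x = -8 ≠ 0; (-4, 2): f_x = -9 ≠ 0.
  x = -3: f_y(-3, y) = -6*y**2 + 16*y - 10; vanishes at y ∈ {1}. (-3, 1): f_x = -1 ≠ 0.
  x = -2: f_y(-2, y) = -6*y**2 + 14*y - 8; vanishes at y ∈ {1}. (-2, 1): f_x = 0, f = 0 — SINGULAR.
  x = -1: f_y(-1, y) = -6*y**2 + 12*y - 6; vanishes at y ∈ {1}. (-1, 1): f_x = -5 ≠ 0.
  x = 0: f_y(0, y) = -6*y**2 + 10*y - 4; vanishes at y ∈ {1}. (0, 1): f_x = -16 ≠ 0.
  x = 1: f_y(1, y) = -6*y**2 + 8*y - 2; vanishes at y ∈ {1}. (1, 1): f_x = -33 ≠ 0.
  x = 2: f_y(2, y) = -6*y**2 + 6*y; vanishes at y ∈ {0, 1}. (2, 0): f_x = -57 ≠ 0; (2, 1): f_x = -56 ≠ 0.
  x = 3: f_y(3, y) = -6*y**2 + 4*y + 2; vanishes at y ∈ {1}. (3, 1): f_x = -85 ≠ 0.
  x = 4: f_y(4, y) = -6*y**2 + 2*y + 4; vanishes at y ∈ {1}. (4, 1): f_x = -120 ≠ 0.
Only singular point on the grid: (-2, 1).
Classify: substitute x = -2 + u, y = 1 + v and expand: f = -u**3 - u**2 - u*v**2 - 2*v**3 + v**2.
No constant or linear terms (consistent with a singular point). Quadratic part: -u**2 + v**2. Cubic part: -u**3 - u*v**2 - 2*v**3.
The quadratic part v**2 - u**2 = (v − u)(v + u) splits into two distinct linear factors, so there are two distinct tangent lines y − 1 = ±(x − -2) — this is a node (ordinary double point).
Classification: node.
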